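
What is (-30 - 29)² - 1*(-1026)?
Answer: 4507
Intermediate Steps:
(-30 - 29)² - 1*(-1026) = (-59)² + 1026 = 3481 + 1026 = 4507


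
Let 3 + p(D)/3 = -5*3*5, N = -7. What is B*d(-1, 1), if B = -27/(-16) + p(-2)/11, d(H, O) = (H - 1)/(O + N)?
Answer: -1149/176 ≈ -6.5284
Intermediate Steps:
p(D) = -234 (p(D) = -9 + 3*(-5*3*5) = -9 + 3*(-15*5) = -9 + 3*(-75) = -9 - 225 = -234)
d(H, O) = (-1 + H)/(-7 + O) (d(H, O) = (H - 1)/(O - 7) = (-1 + H)/(-7 + O))
B = -3447/176 (B = -27/(-16) - 234/11 = -27*(-1/16) - 234*1/11 = 27/16 - 234/11 = -3447/176 ≈ -19.585)
B*d(-1, 1) = -3447*(-1 - 1)/(176*(-7 + 1)) = -3447*(-2)/(176*(-6)) = -(-1149)*(-2)/352 = -3447/176*⅓ = -1149/176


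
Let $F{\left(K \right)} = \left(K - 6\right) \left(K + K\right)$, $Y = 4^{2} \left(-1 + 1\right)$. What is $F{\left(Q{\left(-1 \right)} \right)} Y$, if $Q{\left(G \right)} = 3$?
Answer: $0$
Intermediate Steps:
$Y = 0$ ($Y = 16 \cdot 0 = 0$)
$F{\left(K \right)} = 2 K \left(-6 + K\right)$ ($F{\left(K \right)} = \left(-6 + K\right) 2 K = 2 K \left(-6 + K\right)$)
$F{\left(Q{\left(-1 \right)} \right)} Y = 2 \cdot 3 \left(-6 + 3\right) 0 = 2 \cdot 3 \left(-3\right) 0 = \left(-18\right) 0 = 0$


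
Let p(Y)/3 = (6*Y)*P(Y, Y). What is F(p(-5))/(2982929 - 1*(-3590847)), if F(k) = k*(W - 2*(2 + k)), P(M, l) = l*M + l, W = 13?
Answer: -812025/821722 ≈ -0.98820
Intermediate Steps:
P(M, l) = l + M*l (P(M, l) = M*l + l = l + M*l)
p(Y) = 18*Y**2*(1 + Y) (p(Y) = 3*((6*Y)*(Y*(1 + Y))) = 3*(6*Y**2*(1 + Y)) = 18*Y**2*(1 + Y))
F(k) = k*(9 - 2*k) (F(k) = k*(13 - 2*(2 + k)) = k*(13 + (-4 - 2*k)) = k*(9 - 2*k))
F(p(-5))/(2982929 - 1*(-3590847)) = ((18*(-5)**2*(1 - 5))*(9 - 36*(-5)**2*(1 - 5)))/(2982929 - 1*(-3590847)) = ((18*25*(-4))*(9 - 36*25*(-4)))/(2982929 + 3590847) = -1800*(9 - 2*(-1800))/6573776 = -1800*(9 + 3600)*(1/6573776) = -1800*3609*(1/6573776) = -6496200*1/6573776 = -812025/821722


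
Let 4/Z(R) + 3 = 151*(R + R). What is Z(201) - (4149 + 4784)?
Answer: -542224163/60699 ≈ -8933.0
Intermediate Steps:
Z(R) = 4/(-3 + 302*R) (Z(R) = 4/(-3 + 151*(R + R)) = 4/(-3 + 151*(2*R)) = 4/(-3 + 302*R))
Z(201) - (4149 + 4784) = 4/(-3 + 302*201) - (4149 + 4784) = 4/(-3 + 60702) - 1*8933 = 4/60699 - 8933 = -542224163/60699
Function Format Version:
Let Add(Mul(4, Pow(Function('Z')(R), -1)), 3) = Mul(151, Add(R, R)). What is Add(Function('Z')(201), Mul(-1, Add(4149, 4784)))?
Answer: Rational(-542224163, 60699) ≈ -8933.0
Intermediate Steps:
Function('Z')(R) = Mul(4, Pow(Add(-3, Mul(302, R)), -1)) (Function('Z')(R) = Mul(4, Pow(Add(-3, Mul(151, Add(R, R))), -1)) = Mul(4, Pow(Add(-3, Mul(151, Mul(2, R))), -1)) = Mul(4, Pow(Add(-3, Mul(302, R)), -1)))
Add(Function('Z')(201), Mul(-1, Add(4149, 4784))) = Add(Mul(4, Pow(Add(-3, Mul(302, 201)), -1)), Mul(-1, Add(4149, 4784))) = Add(Mul(4, Pow(Add(-3, 60702), -1)), Mul(-1, 8933)) = Add(Mul(4, Pow(60699, -1)), -8933) = Add(Mul(4, Rational(1, 60699)), -8933) = Add(Rational(4, 60699), -8933) = Rational(-542224163, 60699)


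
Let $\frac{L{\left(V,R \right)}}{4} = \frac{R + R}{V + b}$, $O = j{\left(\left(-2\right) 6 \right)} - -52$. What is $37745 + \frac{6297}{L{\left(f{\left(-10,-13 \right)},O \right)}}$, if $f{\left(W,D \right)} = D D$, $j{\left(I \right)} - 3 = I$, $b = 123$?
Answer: $\frac{3705751}{86} \approx 43090.0$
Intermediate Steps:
$j{\left(I \right)} = 3 + I$
$f{\left(W,D \right)} = D^{2}$
$O = 43$ ($O = \left(3 - 12\right) - -52 = \left(3 - 12\right) + 52 = -9 + 52 = 43$)
$L{\left(V,R \right)} = \frac{8 R}{123 + V}$ ($L{\left(V,R \right)} = 4 \frac{R + R}{V + 123} = 4 \frac{2 R}{123 + V} = \frac{8 R}{123 + V}$)
$37745 + \frac{6297}{L{\left(f{\left(-10,-13 \right)},O \right)}} = 37745 + \frac{6297}{8 \cdot 43 \frac{1}{123 + \left(-13\right)^{2}}} = 37745 + \frac{6297}{8 \cdot 43 \frac{1}{123 + 169}} = 37745 + \frac{6297}{8 \cdot 43 \cdot \frac{1}{292}} = 37745 + \frac{6297}{\frac{86}{73}} = 37745 + 6297 \cdot \frac{73}{86} = 37745 + \frac{459681}{86} = \frac{3705751}{86}$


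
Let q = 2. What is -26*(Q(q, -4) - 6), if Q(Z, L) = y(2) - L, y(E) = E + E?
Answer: -52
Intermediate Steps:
y(E) = 2*E
Q(Z, L) = 4 - L (Q(Z, L) = 2*2 - L = 4 - L)
-26*(Q(q, -4) - 6) = -26*((4 - 1*(-4)) - 6) = -26*((4 + 4) - 6) = -26*(8 - 6) = -26*2 = -52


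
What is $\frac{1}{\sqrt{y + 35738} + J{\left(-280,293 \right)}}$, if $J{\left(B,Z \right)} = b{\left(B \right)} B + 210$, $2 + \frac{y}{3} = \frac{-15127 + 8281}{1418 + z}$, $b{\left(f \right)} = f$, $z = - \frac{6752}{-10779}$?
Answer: $\frac{85861065010}{6749499308293481} - \frac{\sqrt{42610661666319179}}{6749499308293481} \approx 1.2691 \cdot 10^{-5}$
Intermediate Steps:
$z = \frac{6752}{10779}$ ($z = \left(-6752\right) \left(- \frac{1}{10779}\right) = \frac{6752}{10779} \approx 0.6264$)
$y = - \frac{22366239}{1092241}$ ($y = -6 + 3 \frac{-15127 + 8281}{1418 + \frac{6752}{10779}} = -6 + 3 \left(- \frac{6846}{\frac{15291374}{10779}}\right) = -6 + 3 \left(\left(-6846\right) \frac{10779}{15291374}\right) = -6 + 3 \left(- \frac{5270931}{1092241}\right) = -6 - \frac{15812793}{1092241} = - \frac{22366239}{1092241} \approx -20.477$)
$J{\left(B,Z \right)} = 210 + B^{2}$ ($J{\left(B,Z \right)} = B B + 210 = B^{2} + 210 = 210 + B^{2}$)
$\frac{1}{\sqrt{y + 35738} + J{\left(-280,293 \right)}} = \frac{1}{\sqrt{- \frac{22366239}{1092241} + 35738} + \left(210 + \left(-280\right)^{2}\right)} = \frac{1}{\sqrt{\frac{39012142619}{1092241}} + \left(210 + 78400\right)} = \frac{1}{\frac{\sqrt{42610661666319179}}{1092241} + 78610} = \frac{1}{78610 + \frac{\sqrt{42610661666319179}}{1092241}}$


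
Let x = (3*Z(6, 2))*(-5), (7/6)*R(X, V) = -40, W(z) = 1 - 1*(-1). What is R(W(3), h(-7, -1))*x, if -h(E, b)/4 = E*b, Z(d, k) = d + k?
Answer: 28800/7 ≈ 4114.3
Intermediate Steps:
W(z) = 2 (W(z) = 1 + 1 = 2)
h(E, b) = -4*E*b
R(X, V) = -240/7 (R(X, V) = (6/7)*(-40) = -240/7)
x = -120 (x = (3*(6 + 2))*(-5) = (3*8)*(-5) = 24*(-5) = -120)
R(W(3), h(-7, -1))*x = -240/7*(-120) = 28800/7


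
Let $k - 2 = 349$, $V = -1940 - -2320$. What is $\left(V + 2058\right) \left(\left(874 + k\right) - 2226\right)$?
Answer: $-2440438$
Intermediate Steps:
$V = 380$ ($V = -1940 + 2320 = 380$)
$k = 351$ ($k = 2 + 349 = 351$)
$\left(V + 2058\right) \left(\left(874 + k\right) - 2226\right) = \left(380 + 2058\right) \left(\left(874 + 351\right) - 2226\right) = 2438 \left(1225 - 2226\right) = 2438 \left(-1001\right) = -2440438$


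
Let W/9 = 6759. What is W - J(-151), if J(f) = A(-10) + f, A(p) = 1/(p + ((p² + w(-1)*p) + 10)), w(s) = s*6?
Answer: 9757119/160 ≈ 60982.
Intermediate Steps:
W = 60831 (W = 9*6759 = 60831)
w(s) = 6*s
A(p) = 1/(10 + p² - 5*p) (A(p) = 1/(p + ((p² + (6*(-1))*p) + 10)) = 1/(p + ((p² - 6*p) + 10)) = 1/(p + (10 + p² - 6*p)) = 1/(10 + p² - 5*p))
J(f) = 1/160 + f (J(f) = 1/(10 + (-10)² - 5*(-10)) + f = 1/(10 + 100 + 50) + f = 1/160 + f)
W - J(-151) = 60831 - (1/160 - 151) = 60831 - 1*(-24159/160) = 60831 + 24159/160 = 9757119/160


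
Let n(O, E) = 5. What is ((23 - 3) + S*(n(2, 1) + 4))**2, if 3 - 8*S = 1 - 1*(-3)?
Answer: 22801/64 ≈ 356.27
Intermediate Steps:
S = -1/8 (S = 3/8 - (1 - 1*(-3))/8 = 3/8 - (1 + 3)/8 = 3/8 - 1/8*4 = 3/8 - 1/2 = -1/8 ≈ -0.12500)
((23 - 3) + S*(n(2, 1) + 4))**2 = ((23 - 3) - (5 + 4)/8)**2 = (20 - 1/8*9)**2 = (20 - 9/8)**2 = (151/8)**2 = 22801/64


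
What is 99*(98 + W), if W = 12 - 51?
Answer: 5841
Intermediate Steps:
W = -39
99*(98 + W) = 99*(98 - 39) = 99*59 = 5841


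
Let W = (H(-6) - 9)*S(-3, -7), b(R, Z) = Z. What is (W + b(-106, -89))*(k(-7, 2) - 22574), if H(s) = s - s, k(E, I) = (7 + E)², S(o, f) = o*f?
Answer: 6275572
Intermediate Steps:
S(o, f) = f*o
H(s) = 0
W = -189 (W = (0 - 9)*(-7*(-3)) = -9*21 = -189)
(W + b(-106, -89))*(k(-7, 2) - 22574) = (-189 - 89)*((7 - 7)² - 22574) = -278*(0² - 22574) = -278*(0 - 22574) = -278*(-22574) = 6275572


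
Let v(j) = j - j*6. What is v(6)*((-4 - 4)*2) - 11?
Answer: 469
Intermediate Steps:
v(j) = -5*j (v(j) = j - 6*j = -5*j)
v(6)*((-4 - 4)*2) - 11 = (-5*6)*((-4 - 4)*2) - 11 = -(-240)*2 - 11 = -30*(-16) - 11 = 480 - 11 = 469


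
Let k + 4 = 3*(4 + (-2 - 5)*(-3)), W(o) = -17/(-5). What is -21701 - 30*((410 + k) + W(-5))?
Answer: -36233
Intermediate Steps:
W(o) = 17/5 (W(o) = -17*(-⅕) = 17/5)
k = 71 (k = -4 + 3*(4 + (-2 - 5)*(-3)) = -4 + 3*(4 - 7*(-3)) = -4 + 3*(4 + 21) = -4 + 3*25 = -4 + 75 = 71)
-21701 - 30*((410 + k) + W(-5)) = -21701 - 30*((410 + 71) + 17/5) = -21701 - 30*(481 + 17/5) = -21701 - 30*2422/5 = -21701 - 14532 = -36233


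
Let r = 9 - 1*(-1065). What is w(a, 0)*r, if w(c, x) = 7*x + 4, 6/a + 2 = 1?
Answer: 4296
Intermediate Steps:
a = -6 (a = 6/(-2 + 1) = 6/(-1) = 6*(-1) = -6)
r = 1074 (r = 9 + 1065 = 1074)
w(c, x) = 4 + 7*x
w(a, 0)*r = (4 + 7*0)*1074 = (4 + 0)*1074 = 4*1074 = 4296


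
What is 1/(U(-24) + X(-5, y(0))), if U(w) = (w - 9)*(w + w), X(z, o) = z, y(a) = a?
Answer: 1/1579 ≈ 0.00063331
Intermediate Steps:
U(w) = 2*w*(-9 + w) (U(w) = (-9 + w)*(2*w) = 2*w*(-9 + w))
1/(U(-24) + X(-5, y(0))) = 1/(2*(-24)*(-9 - 24) - 5) = 1/(2*(-24)*(-33) - 5) = 1/(1584 - 5) = 1/1579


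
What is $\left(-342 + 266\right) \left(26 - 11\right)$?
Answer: $-1140$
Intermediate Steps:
$\left(-342 + 266\right) \left(26 - 11\right) = - 76 \left(26 - 11\right) = \left(-76\right) 15 = -1140$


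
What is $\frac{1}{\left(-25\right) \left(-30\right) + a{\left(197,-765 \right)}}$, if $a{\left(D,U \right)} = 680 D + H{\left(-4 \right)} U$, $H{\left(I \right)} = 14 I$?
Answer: $\frac{1}{177550} \approx 5.6322 \cdot 10^{-6}$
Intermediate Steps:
$a{\left(D,U \right)} = - 56 U + 680 D$ ($a{\left(D,U \right)} = 680 D + 14 \left(-4\right) U = 680 D - 56 U = - 56 U + 680 D$)
$\frac{1}{\left(-25\right) \left(-30\right) + a{\left(197,-765 \right)}} = \frac{1}{\left(-25\right) \left(-30\right) + \left(\left(-56\right) \left(-765\right) + 680 \cdot 197\right)} = \frac{1}{750 + \left(42840 + 133960\right)} = \frac{1}{750 + 176800} = \frac{1}{177550}$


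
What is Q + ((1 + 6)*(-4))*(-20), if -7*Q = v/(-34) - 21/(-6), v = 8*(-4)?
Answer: 133129/238 ≈ 559.37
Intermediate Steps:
v = -32
Q = -151/238 (Q = -(-32/(-34) - 21/(-6))/7 = -(-32*(-1/34) - 21*(-⅙))/7 = -(16/17 + 7/2)/7 = -⅐*151/34 = -151/238 ≈ -0.63445)
Q + ((1 + 6)*(-4))*(-20) = -151/238 + ((1 + 6)*(-4))*(-20) = -151/238 + (7*(-4))*(-20) = -151/238 - 28*(-20) = -151/238 + 560 = 133129/238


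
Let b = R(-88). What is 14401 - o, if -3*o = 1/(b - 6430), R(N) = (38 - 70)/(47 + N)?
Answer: 11388224353/790794 ≈ 14401.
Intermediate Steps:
R(N) = -32/(47 + N)
b = 32/41 (b = -32/(47 - 88) = -32/(-41) = -32*(-1/41) = 32/41 ≈ 0.78049)
o = 41/790794 (o = -1/(3*(32/41 - 6430)) = -1/(3*(-263598/41)) = -⅓*(-41/263598) = 41/790794 ≈ 5.1847e-5)
14401 - o = 14401 - 1*41/790794 = 14401 - 41/790794 = 11388224353/790794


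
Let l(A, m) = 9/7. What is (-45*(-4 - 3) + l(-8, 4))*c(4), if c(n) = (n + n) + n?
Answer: 26568/7 ≈ 3795.4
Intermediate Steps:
l(A, m) = 9/7 (l(A, m) = 9*(1/7) = 9/7)
c(n) = 3*n (c(n) = 2*n + n = 3*n)
(-45*(-4 - 3) + l(-8, 4))*c(4) = (-45*(-4 - 3) + 9/7)*(3*4) = (-45*(-7) + 9/7)*12 = (-9*(-35) + 9/7)*12 = (315 + 9/7)*12 = (2214/7)*12 = 26568/7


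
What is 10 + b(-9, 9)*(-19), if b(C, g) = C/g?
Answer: 29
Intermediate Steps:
10 + b(-9, 9)*(-19) = 10 - 9/9*(-19) = 10 - 9*⅑*(-19) = 10 - 1*(-19) = 10 + 19 = 29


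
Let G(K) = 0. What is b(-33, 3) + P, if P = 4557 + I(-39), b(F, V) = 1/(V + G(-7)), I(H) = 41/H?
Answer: 177695/39 ≈ 4556.3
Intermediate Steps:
b(F, V) = 1/V (b(F, V) = 1/(V + 0) = 1/V)
P = 177682/39 (P = 4557 + 41/(-39) = 4557 + 41*(-1/39) = 4557 - 41/39 = 177682/39 ≈ 4555.9)
b(-33, 3) + P = 1/3 + 177682/39 = 177695/39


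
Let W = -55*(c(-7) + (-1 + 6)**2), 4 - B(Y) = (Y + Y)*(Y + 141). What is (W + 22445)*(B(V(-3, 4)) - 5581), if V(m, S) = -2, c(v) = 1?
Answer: -105516315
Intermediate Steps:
B(Y) = 4 - 2*Y*(141 + Y) (B(Y) = 4 - (Y + Y)*(Y + 141) = 4 - 2*Y*(141 + Y))
W = -1430 (W = -55*(1 + (-1 + 6)**2) = -55*(1 + 5**2) = -55*(1 + 25) = -55*26 = -1430)
(W + 22445)*(B(V(-3, 4)) - 5581) = (-1430 + 22445)*((4 - 282*(-2) - 2*(-2)**2) - 5581) = 21015*((4 + 564 - 2*4) - 5581) = 21015*((4 + 564 - 8) - 5581) = 21015*(560 - 5581) = 21015*(-5021) = -105516315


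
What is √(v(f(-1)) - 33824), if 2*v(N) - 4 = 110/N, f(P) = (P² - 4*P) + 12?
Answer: I*√9773623/17 ≈ 183.9*I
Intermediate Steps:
f(P) = 12 + P² - 4*P
v(N) = 2 + 55/N (v(N) = 2 + (110/N)/2 = 2 + 55/N)
√(v(f(-1)) - 33824) = √((2 + 55/(12 + (-1)² - 4*(-1))) - 33824) = √((2 + 55/(12 + 1 + 4)) - 33824) = √((2 + 55/17) - 33824) = √(89/17 - 33824) = √(-574919/17) = I*√9773623/17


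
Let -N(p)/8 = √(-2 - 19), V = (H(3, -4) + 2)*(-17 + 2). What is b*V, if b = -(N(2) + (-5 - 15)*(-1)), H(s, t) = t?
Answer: -600 + 240*I*√21 ≈ -600.0 + 1099.8*I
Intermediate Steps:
V = 30 (V = (-4 + 2)*(-17 + 2) = -2*(-15) = 30)
N(p) = -8*I*√21 (N(p) = -8*√(-2 - 19) = -8*I*√21)
b = -20 + 8*I*√21 (b = -(-8*I*√21 + (-5 - 15)*(-1)) = -(-8*I*√21 - 20*(-1)) = -(-8*I*√21 + 20) = -(20 - 8*I*√21) = -20 + 8*I*√21 ≈ -20.0 + 36.661*I)
b*V = (-20 + 8*I*√21)*30 = -600 + 240*I*√21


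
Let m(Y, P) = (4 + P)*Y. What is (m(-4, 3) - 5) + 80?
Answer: 47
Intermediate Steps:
m(Y, P) = Y*(4 + P)
(m(-4, 3) - 5) + 80 = (-4*(4 + 3) - 5) + 80 = (-4*7 - 5) + 80 = (-28 - 5) + 80 = -33 + 80 = 47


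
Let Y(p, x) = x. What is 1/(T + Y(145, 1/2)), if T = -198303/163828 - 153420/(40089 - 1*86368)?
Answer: 1083113716/2821160747 ≈ 0.38392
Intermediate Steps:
T = 2279603889/1083113716 (T = -198303*1/163828 - 153420/(40089 - 86368) = -28329/23404 - 153420/(-46279) = -28329/23404 - 153420*(-1/46279) = -28329/23404 + 153420/46279 = 2279603889/1083113716 ≈ 2.1047)
1/(T + Y(145, 1/2)) = 1/(2279603889/1083113716 + 1/2) = 1/(2279603889/1083113716 + ½) = 1/(2821160747/1083113716) = 1083113716/2821160747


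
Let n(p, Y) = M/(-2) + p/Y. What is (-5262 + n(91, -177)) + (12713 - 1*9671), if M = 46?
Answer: -397102/177 ≈ -2243.5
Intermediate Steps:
n(p, Y) = -23 + p/Y (n(p, Y) = 46/(-2) + p/Y = 46*(-½) + p/Y = -23 + p/Y)
(-5262 + n(91, -177)) + (12713 - 1*9671) = (-5262 + (-23 + 91/(-177))) + (12713 - 1*9671) = (-5262 + (-23 + 91*(-1/177))) + (12713 - 9671) = (-5262 + (-23 - 91/177)) + 3042 = (-5262 - 4162/177) + 3042 = -935536/177 + 3042 = -397102/177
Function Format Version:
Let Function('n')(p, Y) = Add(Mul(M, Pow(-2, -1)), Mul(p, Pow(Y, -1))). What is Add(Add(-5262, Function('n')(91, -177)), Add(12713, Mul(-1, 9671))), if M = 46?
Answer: Rational(-397102, 177) ≈ -2243.5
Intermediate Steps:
Function('n')(p, Y) = Add(-23, Mul(p, Pow(Y, -1))) (Function('n')(p, Y) = Add(Mul(46, Pow(-2, -1)), Mul(p, Pow(Y, -1))) = Add(Mul(46, Rational(-1, 2)), Mul(p, Pow(Y, -1))) = Add(-23, Mul(p, Pow(Y, -1))))
Add(Add(-5262, Function('n')(91, -177)), Add(12713, Mul(-1, 9671))) = Add(Add(-5262, Add(-23, Mul(91, Pow(-177, -1)))), Add(12713, Mul(-1, 9671))) = Add(Add(-5262, Add(-23, Mul(91, Rational(-1, 177)))), Add(12713, -9671)) = Add(Add(-5262, Add(-23, Rational(-91, 177))), 3042) = Add(Add(-5262, Rational(-4162, 177)), 3042) = Add(Rational(-935536, 177), 3042) = Rational(-397102, 177)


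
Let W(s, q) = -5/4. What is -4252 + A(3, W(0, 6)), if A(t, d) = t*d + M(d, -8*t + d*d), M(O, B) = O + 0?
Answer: -4257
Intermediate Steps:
M(O, B) = O
W(s, q) = -5/4 (W(s, q) = -5*1/4 = -5/4)
A(t, d) = d + d*t (A(t, d) = t*d + d = d*t + d = d + d*t)
-4252 + A(3, W(0, 6)) = -4252 - 5*(1 + 3)/4 = -4252 - 5/4*4 = -4252 - 5 = -4257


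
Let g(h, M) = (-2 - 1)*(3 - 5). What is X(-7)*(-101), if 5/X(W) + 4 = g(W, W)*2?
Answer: -505/8 ≈ -63.125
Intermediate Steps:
g(h, M) = 6 (g(h, M) = -3*(-2) = 6)
X(W) = 5/8 (X(W) = 5/(-4 + 6*2) = 5/(-4 + 12) = 5/8)
X(-7)*(-101) = (5/8)*(-101) = -505/8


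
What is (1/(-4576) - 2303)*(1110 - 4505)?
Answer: 35778305955/4576 ≈ 7.8187e+6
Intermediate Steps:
(1/(-4576) - 2303)*(1110 - 4505) = (-1/4576 - 2303)*(-3395) = -10538529/4576*(-3395) = 35778305955/4576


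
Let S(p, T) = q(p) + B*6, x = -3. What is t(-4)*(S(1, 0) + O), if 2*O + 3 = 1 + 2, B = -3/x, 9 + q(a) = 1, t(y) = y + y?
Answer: 16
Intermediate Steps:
t(y) = 2*y
q(a) = -8 (q(a) = -9 + 1 = -8)
B = 1 (B = -3/(-3) = -3*(-⅓) = 1)
S(p, T) = -2 (S(p, T) = -8 + 1*6 = -8 + 6 = -2)
O = 0 (O = -3/2 + (1 + 2)/2 = -3/2 + (½)*3 = -3/2 + 3/2 = 0)
t(-4)*(S(1, 0) + O) = (2*(-4))*(-2 + 0) = -8*(-2) = 16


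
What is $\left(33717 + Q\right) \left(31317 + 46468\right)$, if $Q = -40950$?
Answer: $-562618905$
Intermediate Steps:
$\left(33717 + Q\right) \left(31317 + 46468\right) = \left(33717 - 40950\right) \left(31317 + 46468\right) = \left(-7233\right) 77785 = -562618905$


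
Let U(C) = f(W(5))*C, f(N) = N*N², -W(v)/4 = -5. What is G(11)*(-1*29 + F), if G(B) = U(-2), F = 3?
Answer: 416000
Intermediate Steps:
W(v) = 20 (W(v) = -4*(-5) = 20)
f(N) = N³
U(C) = 8000*C (U(C) = 20³*C = 8000*C)
G(B) = -16000 (G(B) = 8000*(-2) = -16000)
G(11)*(-1*29 + F) = -16000*(-1*29 + 3) = -16000*(-29 + 3) = -16000*(-26) = 416000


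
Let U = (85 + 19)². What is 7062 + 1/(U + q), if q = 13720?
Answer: 173273233/24536 ≈ 7062.0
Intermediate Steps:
U = 10816 (U = 104² = 10816)
7062 + 1/(U + q) = 7062 + 1/(10816 + 13720) = 7062 + 1/24536 = 173273233/24536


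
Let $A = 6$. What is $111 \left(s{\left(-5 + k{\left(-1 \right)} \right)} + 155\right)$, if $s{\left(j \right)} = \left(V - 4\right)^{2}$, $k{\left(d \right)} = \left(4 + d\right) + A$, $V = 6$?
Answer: $17649$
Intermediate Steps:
$k{\left(d \right)} = 10 + d$ ($k{\left(d \right)} = \left(4 + d\right) + 6 = 10 + d$)
$s{\left(j \right)} = 4$ ($s{\left(j \right)} = \left(6 - 4\right)^{2} = 2^{2} = 4$)
$111 \left(s{\left(-5 + k{\left(-1 \right)} \right)} + 155\right) = 111 \left(4 + 155\right) = 111 \cdot 159 = 17649$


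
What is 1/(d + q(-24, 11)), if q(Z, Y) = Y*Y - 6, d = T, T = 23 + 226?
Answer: 1/364 ≈ 0.0027473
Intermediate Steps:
T = 249
d = 249
q(Z, Y) = -6 + Y² (q(Z, Y) = Y² - 6 = -6 + Y²)
1/(d + q(-24, 11)) = 1/(249 + (-6 + 11²)) = 1/(249 + (-6 + 121)) = 1/(249 + 115) = 1/364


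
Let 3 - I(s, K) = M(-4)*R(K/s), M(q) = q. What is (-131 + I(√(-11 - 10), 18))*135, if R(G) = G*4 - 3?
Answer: -18900 - 12960*I*√21/7 ≈ -18900.0 - 8484.3*I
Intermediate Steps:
R(G) = -3 + 4*G (R(G) = 4*G - 3 = -3 + 4*G)
I(s, K) = -9 + 16*K/s (I(s, K) = 3 - (-4)*(-3 + 4*(K/s)) = 3 - (-4)*(-3 + 4*K/s) = 3 - (12 - 16*K/s) = 3 + (-12 + 16*K/s) = -9 + 16*K/s)
(-131 + I(√(-11 - 10), 18))*135 = (-131 + (-9 + 16*18/√(-11 - 10)))*135 = (-131 + (-9 + 16*18/√(-21)))*135 = (-131 + (-9 + 16*18/(I*√21)))*135 = (-131 + (-9 + 16*18*(-I*√21/21)))*135 = (-131 + (-9 - 96*I*√21/7))*135 = (-140 - 96*I*√21/7)*135 = -18900 - 12960*I*√21/7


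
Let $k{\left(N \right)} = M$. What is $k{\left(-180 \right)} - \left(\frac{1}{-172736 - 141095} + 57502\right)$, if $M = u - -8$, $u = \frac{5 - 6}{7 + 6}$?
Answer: $- \frac{234564507500}{4079803} \approx -57494.0$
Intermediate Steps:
$u = - \frac{1}{13} \approx -0.076923$
$M = \frac{103}{13}$ ($M = - \frac{1}{13} - -8 = - \frac{1}{13} + 8 = \frac{103}{13} \approx 7.9231$)
$k{\left(N \right)} = \frac{103}{13}$
$k{\left(-180 \right)} - \left(\frac{1}{-172736 - 141095} + 57502\right) = \frac{103}{13} - \left(\frac{1}{-172736 - 141095} + 57502\right) = \frac{103}{13} - \left(\frac{1}{-313831} + 57502\right) = \frac{103}{13} - \left(- \frac{1}{313831} + 57502\right) = \frac{103}{13} - \frac{18045910161}{313831} = - \frac{234564507500}{4079803}$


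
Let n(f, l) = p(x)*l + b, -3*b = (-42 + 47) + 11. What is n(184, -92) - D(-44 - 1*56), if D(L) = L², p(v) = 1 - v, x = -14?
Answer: -34156/3 ≈ -11385.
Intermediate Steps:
b = -16/3 (b = -((-42 + 47) + 11)/3 = -(5 + 11)/3 = -⅓*16 = -16/3 ≈ -5.3333)
n(f, l) = -16/3 + 15*l (n(f, l) = (1 - 1*(-14))*l - 16/3 = (1 + 14)*l - 16/3 = 15*l - 16/3 = -16/3 + 15*l)
n(184, -92) - D(-44 - 1*56) = (-16/3 + 15*(-92)) - (-44 - 1*56)² = (-16/3 - 1380) - (-44 - 56)² = -4156/3 - 1*(-100)² = -4156/3 - 1*10000 = -4156/3 - 10000 = -34156/3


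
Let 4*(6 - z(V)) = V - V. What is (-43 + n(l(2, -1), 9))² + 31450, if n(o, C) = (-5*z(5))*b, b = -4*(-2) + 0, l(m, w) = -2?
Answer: 111539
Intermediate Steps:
b = 8 (b = 8 + 0 = 8)
z(V) = 6 (z(V) = 6 - (V - V)/4 = 6 - ¼*0 = 6 + 0 = 6)
n(o, C) = -240 (n(o, C) = -5*6*8 = -30*8 = -240)
(-43 + n(l(2, -1), 9))² + 31450 = (-43 - 240)² + 31450 = (-283)² + 31450 = 80089 + 31450 = 111539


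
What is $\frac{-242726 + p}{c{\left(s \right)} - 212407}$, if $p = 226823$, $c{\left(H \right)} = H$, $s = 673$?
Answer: $\frac{589}{7842} \approx 0.075108$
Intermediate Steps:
$\frac{-242726 + p}{c{\left(s \right)} - 212407} = \frac{-242726 + 226823}{673 - 212407} = - \frac{15903}{-211734} = \left(-15903\right) \left(- \frac{1}{211734}\right) = \frac{589}{7842}$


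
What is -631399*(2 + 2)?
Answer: -2525596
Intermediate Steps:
-631399*(2 + 2) = -631399*4 = -2525596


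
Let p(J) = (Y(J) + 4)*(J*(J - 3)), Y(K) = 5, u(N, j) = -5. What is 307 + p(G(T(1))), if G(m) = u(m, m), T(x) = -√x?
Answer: 667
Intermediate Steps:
G(m) = -5
p(J) = 9*J*(-3 + J) (p(J) = (5 + 4)*(J*(J - 3)) = 9*(J*(-3 + J)) = 9*J*(-3 + J))
307 + p(G(T(1))) = 307 + 9*(-5)*(-3 - 5) = 307 + 9*(-5)*(-8) = 307 + 360 = 667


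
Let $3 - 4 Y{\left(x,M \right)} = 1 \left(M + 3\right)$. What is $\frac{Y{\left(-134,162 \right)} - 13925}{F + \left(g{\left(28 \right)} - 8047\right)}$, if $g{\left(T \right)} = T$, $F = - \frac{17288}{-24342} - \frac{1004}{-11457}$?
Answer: $\frac{1298262179619}{745388894534} \approx 1.7417$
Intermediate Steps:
$F = \frac{37084664}{46481049}$ ($F = \left(-17288\right) \left(- \frac{1}{24342}\right) - - \frac{1004}{11457} = \frac{8644}{12171} + \frac{1004}{11457} = \frac{37084664}{46481049} \approx 0.79784$)
$Y{\left(x,M \right)} = - \frac{M}{4}$ ($Y{\left(x,M \right)} = \frac{3}{4} - \frac{1 \left(M + 3\right)}{4} = \frac{3}{4} - \frac{1 \left(3 + M\right)}{4} = \frac{3}{4} - \frac{3 + M}{4} = \frac{3}{4} - \left(\frac{3}{4} + \frac{M}{4}\right) = - \frac{M}{4}$)
$\frac{Y{\left(-134,162 \right)} - 13925}{F + \left(g{\left(28 \right)} - 8047\right)} = \frac{\left(- \frac{1}{4}\right) 162 - 13925}{\frac{37084664}{46481049} + \left(28 - 8047\right)} = \frac{- \frac{81}{2} - 13925}{\frac{37084664}{46481049} + \left(28 - 8047\right)} = - \frac{27931}{2 \left(\frac{37084664}{46481049} - 8019\right)} = - \frac{27931}{2 \left(- \frac{372694447267}{46481049}\right)} = \left(- \frac{27931}{2}\right) \left(- \frac{46481049}{372694447267}\right) = \frac{1298262179619}{745388894534}$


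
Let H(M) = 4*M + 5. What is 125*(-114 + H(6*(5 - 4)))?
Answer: -10625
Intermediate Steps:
H(M) = 5 + 4*M
125*(-114 + H(6*(5 - 4))) = 125*(-114 + (5 + 4*(6*(5 - 4)))) = 125*(-114 + (5 + 4*(6*1))) = 125*(-114 + (5 + 4*6)) = 125*(-114 + (5 + 24)) = 125*(-114 + 29) = 125*(-85) = -10625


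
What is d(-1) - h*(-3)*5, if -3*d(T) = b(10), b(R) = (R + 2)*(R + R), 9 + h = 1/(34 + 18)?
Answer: -11165/52 ≈ -214.71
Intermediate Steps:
h = -467/52 (h = -9 + 1/(34 + 18) = -9 + 1/52 = -467/52 ≈ -8.9808)
b(R) = 2*R*(2 + R) (b(R) = (2 + R)*(2*R) = 2*R*(2 + R))
d(T) = -80 (d(T) = -2*10*(2 + 10)/3 = -2*10*12/3 = -⅓*240 = -80)
d(-1) - h*(-3)*5 = -80 - (-467/52*(-3))*5 = -80 - 1401*5/52 = -80 - 1*7005/52 = -80 - 7005/52 = -11165/52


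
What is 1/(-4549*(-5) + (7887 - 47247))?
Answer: -1/16615 ≈ -6.0187e-5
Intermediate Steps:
1/(-4549*(-5) + (7887 - 47247)) = 1/(22745 - 39360) = 1/(-16615) = -1/16615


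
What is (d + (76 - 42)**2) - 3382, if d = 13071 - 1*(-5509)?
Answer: 16354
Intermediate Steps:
d = 18580 (d = 13071 + 5509 = 18580)
(d + (76 - 42)**2) - 3382 = (18580 + (76 - 42)**2) - 3382 = (18580 + 34**2) - 3382 = (18580 + 1156) - 3382 = 19736 - 3382 = 16354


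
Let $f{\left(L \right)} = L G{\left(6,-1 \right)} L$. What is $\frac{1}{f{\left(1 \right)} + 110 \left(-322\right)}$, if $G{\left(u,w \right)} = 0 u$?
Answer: $- \frac{1}{35420} \approx -2.8233 \cdot 10^{-5}$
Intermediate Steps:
$G{\left(u,w \right)} = 0$
$f{\left(L \right)} = 0$ ($f{\left(L \right)} = L 0 L = 0 L = 0$)
$\frac{1}{f{\left(1 \right)} + 110 \left(-322\right)} = \frac{1}{0 + 110 \left(-322\right)} = \frac{1}{0 - 35420} = \frac{1}{-35420} = - \frac{1}{35420}$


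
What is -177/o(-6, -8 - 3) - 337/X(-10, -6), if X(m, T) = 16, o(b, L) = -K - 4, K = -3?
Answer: 2495/16 ≈ 155.94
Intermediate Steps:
o(b, L) = -1 (o(b, L) = -1*(-3) - 4 = 3 - 4 = -1)
-177/o(-6, -8 - 3) - 337/X(-10, -6) = -177/(-1) - 337/16 = -177*(-1) - 337*1/16 = 177 - 337/16 = 2495/16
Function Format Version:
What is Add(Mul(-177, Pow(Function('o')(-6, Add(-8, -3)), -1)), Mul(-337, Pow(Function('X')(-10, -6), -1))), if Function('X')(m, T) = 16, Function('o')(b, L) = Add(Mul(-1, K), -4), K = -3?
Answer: Rational(2495, 16) ≈ 155.94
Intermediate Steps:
Function('o')(b, L) = -1 (Function('o')(b, L) = Add(Mul(-1, -3), -4) = Add(3, -4) = -1)
Add(Mul(-177, Pow(Function('o')(-6, Add(-8, -3)), -1)), Mul(-337, Pow(Function('X')(-10, -6), -1))) = Add(Mul(-177, Pow(-1, -1)), Mul(-337, Pow(16, -1))) = Add(Mul(-177, -1), Mul(-337, Rational(1, 16))) = Add(177, Rational(-337, 16)) = Rational(2495, 16)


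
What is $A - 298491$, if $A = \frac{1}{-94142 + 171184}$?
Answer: $- \frac{22996343621}{77042} \approx -2.9849 \cdot 10^{5}$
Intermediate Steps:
$A = \frac{1}{77042} \approx 1.298 \cdot 10^{-5}$
$A - 298491 = \frac{1}{77042} - 298491 = - \frac{22996343621}{77042}$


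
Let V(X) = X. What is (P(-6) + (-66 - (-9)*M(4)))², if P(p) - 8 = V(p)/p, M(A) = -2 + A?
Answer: 1521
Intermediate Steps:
P(p) = 9 (P(p) = 8 + p/p = 8 + 1 = 9)
(P(-6) + (-66 - (-9)*M(4)))² = (9 + (-66 - (-9)*(-2 + 4)))² = (9 + (-66 - (-9)*2))² = (9 + (-66 - 1*(-18)))² = (9 + (-66 + 18))² = (9 - 48)² = (-39)² = 1521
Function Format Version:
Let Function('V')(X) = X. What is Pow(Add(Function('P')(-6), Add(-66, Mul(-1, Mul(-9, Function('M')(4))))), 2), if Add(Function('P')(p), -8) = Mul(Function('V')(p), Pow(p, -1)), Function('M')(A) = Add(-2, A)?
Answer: 1521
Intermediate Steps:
Function('P')(p) = 9 (Function('P')(p) = Add(8, Mul(p, Pow(p, -1))) = Add(8, 1) = 9)
Pow(Add(Function('P')(-6), Add(-66, Mul(-1, Mul(-9, Function('M')(4))))), 2) = Pow(Add(9, Add(-66, Mul(-1, Mul(-9, Add(-2, 4))))), 2) = Pow(Add(9, Add(-66, Mul(-1, Mul(-9, 2)))), 2) = Pow(Add(9, Add(-66, Mul(-1, -18))), 2) = Pow(Add(9, Add(-66, 18)), 2) = Pow(Add(9, -48), 2) = Pow(-39, 2) = 1521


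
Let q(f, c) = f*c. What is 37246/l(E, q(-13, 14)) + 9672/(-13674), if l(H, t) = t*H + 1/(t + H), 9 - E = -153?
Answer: -2648238452/1343882999 ≈ -1.9706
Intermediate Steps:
q(f, c) = c*f
E = 162 (E = 9 - 1*(-153) = 9 + 153 = 162)
l(H, t) = 1/(H + t) + H*t (l(H, t) = H*t + 1/(H + t) = 1/(H + t) + H*t)
37246/l(E, q(-13, 14)) + 9672/(-13674) = 37246/(((1 + 162*(14*(-13))**2 + (14*(-13))*162**2)/(162 + 14*(-13)))) + 9672/(-13674) = 37246/(((1 + 162*(-182)**2 - 182*26244)/(162 - 182))) + 9672*(-1/13674) = 37246/(((1 + 162*33124 - 4776408)/(-20))) - 1612/2279 = 37246/((-(1 + 5366088 - 4776408)/20)) - 1612/2279 = 37246/((-1/20*589681)) - 1612/2279 = 37246/(-589681/20) - 1612/2279 = 37246*(-20/589681) - 1612/2279 = -744920/589681 - 1612/2279 = -2648238452/1343882999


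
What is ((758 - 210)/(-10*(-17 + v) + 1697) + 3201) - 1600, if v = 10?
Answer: 2829515/1767 ≈ 1601.3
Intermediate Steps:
((758 - 210)/(-10*(-17 + v) + 1697) + 3201) - 1600 = ((758 - 210)/(-10*(-17 + 10) + 1697) + 3201) - 1600 = (548/(-10*(-7) + 1697) + 3201) - 1600 = (548/(70 + 1697) + 3201) - 1600 = (548/1767 + 3201) - 1600 = 5656715/1767 - 1600 = 2829515/1767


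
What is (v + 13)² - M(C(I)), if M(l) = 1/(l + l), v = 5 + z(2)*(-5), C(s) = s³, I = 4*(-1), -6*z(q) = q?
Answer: 445577/1152 ≈ 386.79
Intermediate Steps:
z(q) = -q/6
I = -4
v = 20/3 (v = 5 - ⅙*2*(-5) = 5 - ⅓*(-5) = 5 + 5/3 = 20/3 ≈ 6.6667)
M(l) = 1/(2*l)
(v + 13)² - M(C(I)) = (20/3 + 13)² - 1/(2*((-4)³)) = (59/3)² - 1/(2*(-64)) = 3481/9 - (-1)/(2*64) = 3481/9 - 1*(-1/128) = 3481/9 + 1/128 = 445577/1152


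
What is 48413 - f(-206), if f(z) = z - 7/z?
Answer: 10015507/206 ≈ 48619.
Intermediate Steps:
f(z) = z - 7/z
48413 - f(-206) = 48413 - (-206 - 7/(-206)) = 48413 - (-206 - 7*(-1/206)) = 48413 - (-206 + 7/206) = 48413 - 1*(-42429/206) = 48413 + 42429/206 = 10015507/206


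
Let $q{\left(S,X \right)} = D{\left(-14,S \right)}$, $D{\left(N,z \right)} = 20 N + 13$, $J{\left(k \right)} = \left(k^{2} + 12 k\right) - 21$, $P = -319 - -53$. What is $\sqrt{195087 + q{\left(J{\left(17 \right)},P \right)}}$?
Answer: $2 \sqrt{48705} \approx 441.38$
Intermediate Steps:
$P = -266$ ($P = -319 + 53 = -266$)
$J{\left(k \right)} = -21 + k^{2} + 12 k$
$D{\left(N,z \right)} = 13 + 20 N$
$q{\left(S,X \right)} = -267$ ($q{\left(S,X \right)} = 13 + 20 \left(-14\right) = 13 - 280 = -267$)
$\sqrt{195087 + q{\left(J{\left(17 \right)},P \right)}} = \sqrt{195087 - 267} = \sqrt{194820} = 2 \sqrt{48705}$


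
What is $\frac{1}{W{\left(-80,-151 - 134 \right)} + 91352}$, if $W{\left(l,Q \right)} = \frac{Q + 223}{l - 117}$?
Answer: $\frac{197}{17996406} \approx 1.0947 \cdot 10^{-5}$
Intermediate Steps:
$W{\left(l,Q \right)} = \frac{223 + Q}{-117 + l}$
$\frac{1}{W{\left(-80,-151 - 134 \right)} + 91352} = \frac{1}{\frac{223 - 285}{-117 - 80} + 91352} = \frac{1}{\frac{223 - 285}{-197} + 91352} = \frac{1}{\left(- \frac{1}{197}\right) \left(-62\right) + 91352} = \frac{1}{\frac{62}{197} + 91352} = \frac{1}{\frac{17996406}{197}} = \frac{197}{17996406}$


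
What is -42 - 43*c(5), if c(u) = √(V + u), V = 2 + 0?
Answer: -42 - 43*√7 ≈ -155.77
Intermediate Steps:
V = 2
c(u) = √(2 + u)
-42 - 43*c(5) = -42 - 43*√(2 + 5) = -42 - 43*√7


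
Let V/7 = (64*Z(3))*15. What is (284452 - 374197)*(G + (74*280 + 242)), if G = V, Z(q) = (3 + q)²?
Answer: -23592345090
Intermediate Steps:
V = 241920 (V = 7*((64*(3 + 3)²)*15) = 7*((64*6²)*15) = 7*((64*36)*15) = 7*(2304*15) = 7*34560 = 241920)
G = 241920
(284452 - 374197)*(G + (74*280 + 242)) = (284452 - 374197)*(241920 + (74*280 + 242)) = -89745*(241920 + (20720 + 242)) = -89745*(241920 + 20962) = -89745*262882 = -23592345090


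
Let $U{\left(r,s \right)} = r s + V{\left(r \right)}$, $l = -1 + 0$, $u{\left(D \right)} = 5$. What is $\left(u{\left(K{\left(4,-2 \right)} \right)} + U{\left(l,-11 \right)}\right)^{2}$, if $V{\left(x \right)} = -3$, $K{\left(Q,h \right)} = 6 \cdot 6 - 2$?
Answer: $169$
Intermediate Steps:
$K{\left(Q,h \right)} = 34$ ($K{\left(Q,h \right)} = 36 - 2 = 34$)
$l = -1$
$U{\left(r,s \right)} = -3 + r s$ ($U{\left(r,s \right)} = r s - 3 = -3 + r s$)
$\left(u{\left(K{\left(4,-2 \right)} \right)} + U{\left(l,-11 \right)}\right)^{2} = \left(5 - -8\right)^{2} = \left(5 + \left(-3 + 11\right)\right)^{2} = \left(5 + 8\right)^{2} = 13^{2} = 169$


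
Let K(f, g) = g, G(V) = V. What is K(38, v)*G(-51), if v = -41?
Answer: 2091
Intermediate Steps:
K(38, v)*G(-51) = -41*(-51) = 2091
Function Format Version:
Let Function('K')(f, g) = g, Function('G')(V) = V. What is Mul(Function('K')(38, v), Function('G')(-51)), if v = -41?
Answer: 2091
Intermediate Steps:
Mul(Function('K')(38, v), Function('G')(-51)) = Mul(-41, -51) = 2091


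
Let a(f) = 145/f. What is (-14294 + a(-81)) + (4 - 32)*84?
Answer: -1348471/81 ≈ -16648.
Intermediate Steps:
(-14294 + a(-81)) + (4 - 32)*84 = (-14294 + 145/(-81)) + (4 - 32)*84 = (-14294 + 145*(-1/81)) - 28*84 = (-14294 - 145/81) - 2352 = -1157959/81 - 2352 = -1348471/81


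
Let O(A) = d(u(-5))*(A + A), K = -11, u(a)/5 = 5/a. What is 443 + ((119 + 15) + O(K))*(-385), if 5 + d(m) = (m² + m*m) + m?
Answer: 287653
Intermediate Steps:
u(a) = 25/a (u(a) = 5*(5/a) = 25/a)
d(m) = -5 + m + 2*m² (d(m) = -5 + ((m² + m*m) + m) = -5 + ((m² + m²) + m) = -5 + (2*m² + m) = -5 + (m + 2*m²) = -5 + m + 2*m²)
O(A) = 80*A (O(A) = (-5 + 25/(-5) + 2*(25/(-5))²)*(A + A) = (-5 + 25*(-⅕) + 2*(25*(-⅕))²)*(2*A) = (-5 - 5 + 2*(-5)²)*(2*A) = (-5 - 5 + 2*25)*(2*A) = (-5 - 5 + 50)*(2*A) = 40*(2*A) = 80*A)
443 + ((119 + 15) + O(K))*(-385) = 443 + ((119 + 15) + 80*(-11))*(-385) = 443 + (134 - 880)*(-385) = 443 - 746*(-385) = 443 + 287210 = 287653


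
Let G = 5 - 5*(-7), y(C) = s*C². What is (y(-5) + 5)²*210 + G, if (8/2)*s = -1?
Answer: 2945/8 ≈ 368.13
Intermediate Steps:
s = -¼ (s = (¼)*(-1) = -¼ ≈ -0.25000)
y(C) = -C²/4
G = 40 (G = 5 + 35 = 40)
(y(-5) + 5)²*210 + G = (-¼*(-5)² + 5)²*210 + 40 = (-¼*25 + 5)²*210 + 40 = (-25/4 + 5)²*210 + 40 = (-5/4)²*210 + 40 = (25/16)*210 + 40 = 2625/8 + 40 = 2945/8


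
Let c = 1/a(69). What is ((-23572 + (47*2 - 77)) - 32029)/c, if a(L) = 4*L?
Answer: -15341184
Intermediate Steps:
c = 1/276 (c = 1/(4*69) = 1/276 ≈ 0.0036232)
((-23572 + (47*2 - 77)) - 32029)/c = ((-23572 + (47*2 - 77)) - 32029)/(1/276) = ((-23572 + (94 - 77)) - 32029)*276 = ((-23572 + 17) - 32029)*276 = (-23555 - 32029)*276 = -55584*276 = -15341184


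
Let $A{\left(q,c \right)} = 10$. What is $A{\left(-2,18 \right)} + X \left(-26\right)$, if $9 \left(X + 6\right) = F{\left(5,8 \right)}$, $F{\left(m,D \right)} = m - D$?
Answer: $\frac{524}{3} \approx 174.67$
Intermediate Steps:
$X = - \frac{19}{3}$ ($X = -6 + \frac{5 - 8}{9} = -6 + \frac{1}{9} \left(-3\right) = -6 - \frac{1}{3} = - \frac{19}{3} \approx -6.3333$)
$A{\left(-2,18 \right)} + X \left(-26\right) = 10 - - \frac{494}{3} = 10 + \frac{494}{3} = \frac{524}{3}$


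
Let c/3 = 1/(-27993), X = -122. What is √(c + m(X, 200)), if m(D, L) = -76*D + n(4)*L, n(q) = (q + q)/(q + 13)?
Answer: 3*√26186129773181/158627 ≈ 96.779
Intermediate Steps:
n(q) = 2*q/(13 + q) (n(q) = (2*q)/(13 + q) = 2*q/(13 + q))
m(D, L) = -76*D + 8*L/17 (m(D, L) = -76*D + (2*4/(13 + 4))*L = -76*D + (2*4/17)*L = -76*D + (2*4*(1/17))*L = -76*D + 8*L/17)
c = -1/9331 (c = 3/(-27993) = 3*(-1/27993) = -1/9331 ≈ -0.00010717)
√(c + m(X, 200)) = √(-1/9331 + (-76*(-122) + (8/17)*200)) = √(-1/9331 + (9272 + 1600/17)) = √(-1/9331 + 159224/17) = √(1485719127/158627) = 3*√26186129773181/158627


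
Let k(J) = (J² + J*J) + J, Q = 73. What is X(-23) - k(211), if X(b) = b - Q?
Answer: -89349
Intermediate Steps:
X(b) = -73 + b (X(b) = b - 1*73 = b - 73 = -73 + b)
k(J) = J + 2*J² (k(J) = (J² + J²) + J = 2*J² + J = J + 2*J²)
X(-23) - k(211) = (-73 - 23) - 211*(1 + 2*211) = -96 - 211*(1 + 422) = -96 - 211*423 = -96 - 1*89253 = -96 - 89253 = -89349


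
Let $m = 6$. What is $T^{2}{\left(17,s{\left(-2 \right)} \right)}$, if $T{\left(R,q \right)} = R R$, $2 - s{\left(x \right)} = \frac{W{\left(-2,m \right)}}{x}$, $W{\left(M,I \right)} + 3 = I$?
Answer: $83521$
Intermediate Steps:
$W{\left(M,I \right)} = -3 + I$
$s{\left(x \right)} = 2 - \frac{3}{x}$ ($s{\left(x \right)} = 2 - \frac{-3 + 6}{x} = 2 - \frac{3}{x}$)
$T{\left(R,q \right)} = R^{2}$
$T^{2}{\left(17,s{\left(-2 \right)} \right)} = \left(17^{2}\right)^{2} = 289^{2} = 83521$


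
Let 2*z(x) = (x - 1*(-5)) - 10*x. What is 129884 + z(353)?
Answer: 128298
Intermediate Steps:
z(x) = 5/2 - 9*x/2 (z(x) = ((x - 1*(-5)) - 10*x)/2 = ((x + 5) - 10*x)/2 = ((5 + x) - 10*x)/2 = (5 - 9*x)/2 = 5/2 - 9*x/2)
129884 + z(353) = 129884 + (5/2 - 9/2*353) = 129884 + (5/2 - 3177/2) = 129884 - 1586 = 128298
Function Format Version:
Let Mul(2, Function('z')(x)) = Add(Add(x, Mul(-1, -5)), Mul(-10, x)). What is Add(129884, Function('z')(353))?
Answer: 128298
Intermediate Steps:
Function('z')(x) = Add(Rational(5, 2), Mul(Rational(-9, 2), x)) (Function('z')(x) = Mul(Rational(1, 2), Add(Add(x, Mul(-1, -5)), Mul(-10, x))) = Mul(Rational(1, 2), Add(Add(x, 5), Mul(-10, x))) = Mul(Rational(1, 2), Add(Add(5, x), Mul(-10, x))) = Mul(Rational(1, 2), Add(5, Mul(-9, x))) = Add(Rational(5, 2), Mul(Rational(-9, 2), x)))
Add(129884, Function('z')(353)) = Add(129884, Add(Rational(5, 2), Mul(Rational(-9, 2), 353))) = Add(129884, Add(Rational(5, 2), Rational(-3177, 2))) = Add(129884, -1586) = 128298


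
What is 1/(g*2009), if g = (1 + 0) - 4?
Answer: -1/6027 ≈ -0.00016592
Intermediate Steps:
g = -3 (g = 1 - 4 = -3)
1/(g*2009) = 1/(-3*2009) = 1/(-6027) = -1/6027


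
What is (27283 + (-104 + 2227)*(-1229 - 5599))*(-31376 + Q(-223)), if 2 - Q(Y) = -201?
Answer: 451028452053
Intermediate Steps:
Q(Y) = 203 (Q(Y) = 2 - 1*(-201) = 2 + 201 = 203)
(27283 + (-104 + 2227)*(-1229 - 5599))*(-31376 + Q(-223)) = (27283 + (-104 + 2227)*(-1229 - 5599))*(-31376 + 203) = (27283 + 2123*(-6828))*(-31173) = (27283 - 14495844)*(-31173) = -14468561*(-31173) = 451028452053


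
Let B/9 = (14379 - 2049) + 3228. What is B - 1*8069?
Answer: 131953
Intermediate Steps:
B = 140022 (B = 9*((14379 - 2049) + 3228) = 9*(12330 + 3228) = 9*15558 = 140022)
B - 1*8069 = 140022 - 1*8069 = 140022 - 8069 = 131953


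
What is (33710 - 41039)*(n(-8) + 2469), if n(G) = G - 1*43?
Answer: -17721522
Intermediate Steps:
n(G) = -43 + G (n(G) = G - 43 = -43 + G)
(33710 - 41039)*(n(-8) + 2469) = (33710 - 41039)*((-43 - 8) + 2469) = -7329*(-51 + 2469) = -7329*2418 = -17721522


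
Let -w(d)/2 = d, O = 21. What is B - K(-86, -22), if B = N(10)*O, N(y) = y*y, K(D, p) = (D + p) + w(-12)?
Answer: 2184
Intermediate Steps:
w(d) = -2*d
K(D, p) = 24 + D + p (K(D, p) = (D + p) - 2*(-12) = (D + p) + 24 = 24 + D + p)
N(y) = y**2
B = 2100 (B = 10**2*21 = 100*21 = 2100)
B - K(-86, -22) = 2100 - (24 - 86 - 22) = 2100 - 1*(-84) = 2100 + 84 = 2184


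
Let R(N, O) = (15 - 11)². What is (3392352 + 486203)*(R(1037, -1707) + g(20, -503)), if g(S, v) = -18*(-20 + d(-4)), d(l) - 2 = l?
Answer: 1597964660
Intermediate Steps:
d(l) = 2 + l
R(N, O) = 16 (R(N, O) = 4² = 16)
g(S, v) = 396 (g(S, v) = -18*(-20 + (2 - 4)) = -18*(-20 - 2) = -18*(-22) = 396)
(3392352 + 486203)*(R(1037, -1707) + g(20, -503)) = (3392352 + 486203)*(16 + 396) = 3878555*412 = 1597964660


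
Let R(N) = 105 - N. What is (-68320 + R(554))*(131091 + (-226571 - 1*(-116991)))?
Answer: -1479289959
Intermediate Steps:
(-68320 + R(554))*(131091 + (-226571 - 1*(-116991))) = (-68320 + (105 - 1*554))*(131091 + (-226571 - 1*(-116991))) = (-68320 + (105 - 554))*(131091 + (-226571 + 116991)) = (-68320 - 449)*(131091 - 109580) = -68769*21511 = -1479289959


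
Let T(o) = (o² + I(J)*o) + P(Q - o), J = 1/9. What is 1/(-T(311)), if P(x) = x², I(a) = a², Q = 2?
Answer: -81/15568673 ≈ -5.2028e-6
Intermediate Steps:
J = ⅑ ≈ 0.11111
T(o) = o² + (2 - o)² + o/81 (T(o) = (o² + (⅑)²*o) + (2 - o)² = (o² + o/81) + (2 - o)² = o² + (2 - o)² + o/81)
1/(-T(311)) = 1/(-(4 + 2*311² - 323/81*311)) = 1/(-(4 + 2*96721 - 100453/81)) = 1/(-(4 + 193442 - 100453/81)) = 1/(-1*15568673/81) = 1/(-15568673/81) = -81/15568673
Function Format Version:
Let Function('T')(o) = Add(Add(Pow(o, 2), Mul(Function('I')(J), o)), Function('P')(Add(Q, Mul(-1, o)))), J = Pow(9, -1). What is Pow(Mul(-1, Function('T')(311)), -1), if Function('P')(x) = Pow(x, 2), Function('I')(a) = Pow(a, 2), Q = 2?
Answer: Rational(-81, 15568673) ≈ -5.2028e-6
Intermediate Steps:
J = Rational(1, 9) ≈ 0.11111
Function('T')(o) = Add(Pow(o, 2), Pow(Add(2, Mul(-1, o)), 2), Mul(Rational(1, 81), o)) (Function('T')(o) = Add(Add(Pow(o, 2), Mul(Pow(Rational(1, 9), 2), o)), Pow(Add(2, Mul(-1, o)), 2)) = Add(Add(Pow(o, 2), Mul(Rational(1, 81), o)), Pow(Add(2, Mul(-1, o)), 2)) = Add(Pow(o, 2), Pow(Add(2, Mul(-1, o)), 2), Mul(Rational(1, 81), o)))
Pow(Mul(-1, Function('T')(311)), -1) = Pow(Mul(-1, Add(4, Mul(2, Pow(311, 2)), Mul(Rational(-323, 81), 311))), -1) = Pow(Mul(-1, Add(4, Mul(2, 96721), Rational(-100453, 81))), -1) = Pow(Mul(-1, Add(4, 193442, Rational(-100453, 81))), -1) = Pow(Mul(-1, Rational(15568673, 81)), -1) = Pow(Rational(-15568673, 81), -1) = Rational(-81, 15568673)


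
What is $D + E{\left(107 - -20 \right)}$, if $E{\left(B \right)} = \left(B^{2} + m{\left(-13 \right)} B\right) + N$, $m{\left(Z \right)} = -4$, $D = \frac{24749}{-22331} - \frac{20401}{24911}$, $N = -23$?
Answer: $\frac{8675900967448}{556287541} \approx 15596.0$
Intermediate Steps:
$D = - \frac{1072097070}{556287541}$ ($D = 24749 \left(- \frac{1}{22331}\right) - \frac{20401}{24911} = - \frac{24749}{22331} - \frac{20401}{24911} = - \frac{1072097070}{556287541} \approx -1.9272$)
$E{\left(B \right)} = -23 + B^{2} - 4 B$ ($E{\left(B \right)} = \left(B^{2} - 4 B\right) - 23 = -23 + B^{2} - 4 B$)
$D + E{\left(107 - -20 \right)} = - \frac{1072097070}{556287541} - \left(23 - \left(107 - -20\right)^{2} + 4 \left(107 - -20\right)\right) = - \frac{1072097070}{556287541} - \left(23 - \left(107 + 20\right)^{2} + 4 \left(107 + 20\right)\right) = - \frac{1072097070}{556287541} - \left(531 - 16129\right) = - \frac{1072097070}{556287541} - -15598 = - \frac{1072097070}{556287541} + 15598 = \frac{8675900967448}{556287541}$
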